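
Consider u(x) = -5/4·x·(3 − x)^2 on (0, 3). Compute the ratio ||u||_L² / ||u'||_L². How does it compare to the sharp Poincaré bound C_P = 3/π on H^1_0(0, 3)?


||u||_L² / ||u'||_L² = 3*sqrt(14)/14 < C_P = 3/π.

u(x) = -5/4·x·(3 − x)^2, so u'(x) = 15*(1 - x)*(x - 3)/4.
u(x) = -5/4·x·(3 − x)^2 vanishes at x = 0 and x = 3, so u ∈ H^1_0(0, 3). Differentiate via the product rule and integrate the resulting polynomials term by term.
  ∫_0^3 u² dx = ∫_0^3 (25*x^6/16 - 75*x^5/4 + 675*x^4/8 - 675*x^3/4 + 2025*x^2/16) dx. Term by term:
    ∫_0^3 25*x^6/16 dx = 54675/112;  ∫_0^3 -75*x^5/4 dx = -18225/8;  ∫_0^3 675*x^4/8 dx = 32805/8;
    ∫_0^3 -675*x^3/4 dx = -54675/16;  ∫_0^3 2025*x^2/16 dx = 18225/16.
  Sum: 54675/112 − 18225/8 + 32805/8 − 54675/16 + 18225/16 = 3645/112.
  ∫_0^3 (u')² dx = ∫_0^3 (225*x^4/16 - 225*x^3/2 + 2475*x^2/8 - 675*x/2 + 2025/16) dx. Term by term:
    ∫_0^3 225*x^4/16 dx = 10935/16;  ∫_0^3 -225*x^3/2 dx = -18225/8;  ∫_0^3 2475*x^2/8 dx = 22275/8;
    ∫_0^3 -675*x/2 dx = -6075/4;  ∫_0^3 2025/16 dx = 6075/16.
  Sum: 10935/16 − 18225/8 + 22275/8 − 6075/4 + 6075/16 = 405/8.
∫_0^3 u² dx = 3645/112, so ||u||_L² = 27*sqrt(35)/28.
∫_0^3 (u')² dx = 405/8, so ||u'||_L² = 9*sqrt(10)/4.
Ratio ||u||_L² / ||u'||_L² = 3*sqrt(14)/14.
Sharp Poincaré constant on H^1_0(0, 3) is C_P = L/π = 3/π, achieved by sin(π/3·x).
A polynomial bump cannot attain the sharp Poincaré constant (only the first sine eigenfunction does), so the ratio is strictly less than C_P, consistent with ||u||_L² ≤ C_P ||u'||_L².


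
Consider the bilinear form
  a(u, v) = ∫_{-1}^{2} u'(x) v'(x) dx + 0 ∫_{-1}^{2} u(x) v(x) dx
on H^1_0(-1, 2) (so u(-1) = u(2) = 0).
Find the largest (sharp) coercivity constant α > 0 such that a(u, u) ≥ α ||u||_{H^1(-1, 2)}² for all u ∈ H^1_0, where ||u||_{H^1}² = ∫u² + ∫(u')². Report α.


α = π^2/(9 + π^2)

Coercivity of a(·,·) on H^1_0(-1, 2) means a(u, u) ≥ α ||u||_{H^1}² for every u ∈ H^1_0.
The interval has length L = 3, and Poincaré/coercivity depend only on L. Here a(u, u) = ∫(u')² + (0)·∫u².
Here c = 0, so a(u,u) = ∫(u')² alone. The condition a(u,u) ≥ α||u||_{H^1}² reads (1−α)∫(u')² ≥ (α−c)∫u². Any admissible α is ≤ 1 (rapidly oscillating u have ∫u²/∫(u')² → 0), and α = 1 would force 0 ≥ (1−c)∫u², impossible since c < 1; so 1−α > 0. By the sharp Poincaré inequality on H^1_0 of an interval of length L, ∫(u')² ≥ (π/L)²∫u² with equality for the first sine mode sin(π(x−x₀)/L) (x₀ the left endpoint), so the inequality holds for all u iff (1−α)(π/L)² ≥ α − c, i.e. α ≤ ((π/L)² + c)/((π/L)² + 1) = (1 + c(L/π)²)/(1 + (L/π)²). (Direct route, valid since c ≤ 0: Poincaré gives c∫u² ≥ c(L/π)²∫(u')², so a(u,u) ≥ (1 + c(L/π)²)∫(u')², while ||u||_{H^1}² ≤ (1 + (L/π)²)∫(u')²; dividing yields the same α.) With (π/L)² = π^2/9 and c = 0, the largest admissible constant is α = ((π/L)² + c)/((π/L)² + 1).
Simplifying, α = π^2/(9 + π^2).


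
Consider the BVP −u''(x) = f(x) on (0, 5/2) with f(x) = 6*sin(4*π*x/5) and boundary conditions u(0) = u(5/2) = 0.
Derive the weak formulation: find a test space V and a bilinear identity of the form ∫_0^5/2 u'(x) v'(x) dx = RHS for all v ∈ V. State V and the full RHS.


V = H^1_0(0, 5/2) (so v(0) = v(5/2) = 0); weak form: ∫_0^5/2 u'v' dx = ∫_0^5/2 (6*sin(4*π*x/5)) v dx for all v ∈ V.

Multiply both sides by a test function v and integrate from 0 to 5/2:
  ∫_0^5/2 −u''(x) v(x) dx = ∫_0^5/2 f(x) v(x) dx.
Integrate the LHS by parts once:
  ∫_0^5/2 −u'' v dx = −[u'(x) v(x)]_0^5/2 + ∫_0^5/2 u'(x) v'(x) dx.
Thus ∫_0^5/2 u'(x) v'(x) dx = ∫_0^5/2 f(x) v(x) dx + [u'(x) v(x)]_0^5/2.
Choose V so that boundary terms are either known or forced to vanish.
u is Dirichlet: u(0) = u(5/2) = 0. Let V = H^1_0(0, 5/2); then v(0) = v(5/2) = 0, and [u' v]_0^5/2 = 0.
Weak formulation: find u (satisfying any essential BC) such that ∫_0^5/2 u'(x) v'(x) dx = ∫_0^5/2 f v dx for all v ∈ V.
Substituting f(x) = 6*sin(4*π*x/5), the right-hand side is ∫_0^5/2 (6*sin(4*π*x/5)) v dx.


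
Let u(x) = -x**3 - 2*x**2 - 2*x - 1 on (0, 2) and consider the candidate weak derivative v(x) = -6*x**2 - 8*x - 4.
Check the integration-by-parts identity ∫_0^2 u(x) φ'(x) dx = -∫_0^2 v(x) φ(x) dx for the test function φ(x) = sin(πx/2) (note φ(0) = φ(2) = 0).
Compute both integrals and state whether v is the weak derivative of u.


LHS = -96/π^3 + 48/π, RHS = -192/π^3 + 96/π. No, v is not the weak derivative of u.

u(x) = -x**3 - 2*x**2 - 2*x - 1, classical derivative u'(x) = -3*x**2 - 4*x - 2.
φ(x) = sin(πx/2), so φ'(x) = π*cos(π*x/2)/2.
Note φ(0) = φ(2) = 0, so the boundary term u·φ vanishes.
LHS = ∫_0^2 u(x) φ'(x) dx = ∫_0^2 (-π*x^3*cos(π*x/2)/2 - π*x^2*cos(π*x/2) - π*x*cos(π*x/2) - π*cos(π*x/2)/2) dx. Term by term:
  ∫_0^2 -π*cos(π*x/2)/2 dx = 0;  ∫_0^2 -π*x*cos(π*x/2) dx = 8/π;  ∫_0^2 -π*x^2*cos(π*x/2) dx = 16/π;
  ∫_0^2 -π*x^3*cos(π*x/2)/2 dx = -96/π^3 + 24/π.
Sum: 0 + 8/π + 16/π + -96/π^3 + 24/π = -96/π^3 + 48/π.
So LHS = -96/π^3 + 48/π.
∫_0^2 v(x) φ(x) dx = ∫_0^2 (-6*x^2*sin(π*x/2) - 8*x*sin(π*x/2) - 4*sin(π*x/2)) dx. Term by term:
  ∫_0^2 -4*sin(π*x/2) dx = -16/π;  ∫_0^2 -8*x*sin(π*x/2) dx = -32/π;  ∫_0^2 -6*x^2*sin(π*x/2) dx = -48/π + 192/π^3.
Sum: -16/π − 32/π + -48/π + 192/π^3 = -96/π + 192/π^3.
So RHS = -∫_0^2 v(x) φ(x) dx = -192/π^3 + 96/π.
LHS − RHS = -48/π + 96/π^3 ≠ 0, so the identity fails.
(For a valid weak derivative the identity must hold for EVERY test function, in particular this one. The failure shows v is NOT the weak derivative of u.)
Correct weak derivative would be u'(x) = -3*x**2 - 4*x - 2.


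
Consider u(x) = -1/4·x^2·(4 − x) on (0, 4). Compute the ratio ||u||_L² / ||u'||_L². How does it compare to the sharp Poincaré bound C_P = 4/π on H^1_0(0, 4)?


||u||_L² / ||u'||_L² = 2*sqrt(14)/7 < C_P = 4/π.

u(x) = -1/4·x^2·(4 − x), so u'(x) = x*(3*x - 8)/4.
u(x) = -1/4·x^2·(4 − x) vanishes at x = 0 and x = 4, so u ∈ H^1_0(0, 4). Differentiate via the product rule and integrate the resulting polynomials term by term.
  ∫_0^4 u² dx = ∫_0^4 (x^6/16 - x^5/2 + x^4) dx. Term by term:
    ∫_0^4 x^6/16 dx = 1024/7;  ∫_0^4 -x^5/2 dx = -1024/3;  ∫_0^4 x^4 dx = 1024/5.
  Sum: 1024/7 − 1024/3 + 1024/5 = 1024/105.
  ∫_0^4 (u')² dx = ∫_0^4 (9*x^4/16 - 3*x^3 + 4*x^2) dx. Term by term:
    ∫_0^4 9*x^4/16 dx = 576/5;  ∫_0^4 -3*x^3 dx = -192;  ∫_0^4 4*x^2 dx = 256/3.
  Sum: 576/5 − 192 + 256/3 = 128/15.
∫_0^4 u² dx = 1024/105, so ||u||_L² = 32*sqrt(105)/105.
∫_0^4 (u')² dx = 128/15, so ||u'||_L² = 8*sqrt(30)/15.
Ratio ||u||_L² / ||u'||_L² = 2*sqrt(14)/7.
Sharp Poincaré constant on H^1_0(0, 4) is C_P = L/π = 4/π, achieved by sin(π/4·x).
A polynomial bump cannot attain the sharp Poincaré constant (only the first sine eigenfunction does), so the ratio is strictly less than C_P, consistent with ||u||_L² ≤ C_P ||u'||_L².


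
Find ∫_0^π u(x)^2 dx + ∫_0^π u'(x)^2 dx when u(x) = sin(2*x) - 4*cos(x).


||u||_{H^1(0,π)}^2 = -64/3 + 37*π/2

u'(x) = 4*sin(x) + 2*cos(2*x).
Expand u² and (u')² and integrate term by term on (0, π), using: for integers n ≥ 1, ∫_0^π sin²(nx) dx = ∫_0^π cos²(nx) dx = π/2; for n ≠ n', ∫_0^π sin(nx)sin(n'x) dx = ∫_0^π cos(nx)cos(n'x) dx = 0; and by product-to-sum, ∫_0^π sin(nx)cos(n'x) dx = ½∫_0^π [sin((n+n')x) + sin((n−n')x)] dx, which is 0 when n+n' is even and 2n/(n²−n'²) when n+n' is odd (it need not vanish on (0, π)).
  u² squared terms: (-4)²·∫cos(x)² dx = 16·π/2 = 8*π;  (1)²·∫sin(2x)² dx = 1·π/2 = π/2.
  u² cross terms: 2·(-4)·(1)·∫cos(x)·sin(2x) dx = -8·(4/3) = -32/3.
  So ∫_0^π u² dx = 8*π + π/2 − 32/3 = -32/3 + 17*π/2.
  (u')² squared terms: (2)²·∫cos(2x)² dx = 4·π/2 = 2*π;  (4)²·∫sin(x)² dx = 16·π/2 = 8*π.
  (u')² cross terms: 2·(2)·(4)·∫cos(2x)·sin(x) dx = 16·(-2/3) = -32/3.
  So ∫_0^π (u')² dx = 2*π + 8*π − 32/3 = -32/3 + 10*π.
||u||_{H^1}^2 = (-32/3 + 17*π/2) + (-32/3 + 10*π) = -64/3 + 37*π/2.


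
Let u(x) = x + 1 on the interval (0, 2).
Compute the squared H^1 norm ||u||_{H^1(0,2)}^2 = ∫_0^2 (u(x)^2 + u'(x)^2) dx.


||u||_{H^1}^2 = 32/3

The H^1 norm (squared) on an interval (0, L) is
  ||u||_{H^1}^2 = ∫_0^L u(x)^2 dx + ∫_0^L u'(x)^2 dx.
Compute u'(x) = 1.
Then u(x)^2 = x**2 + 2*x + 1 and u'(x)^2 = 1.
Integrate each monomial from 0 to 2 using ∫_0^2 c·x^n dx = c·2^(n+1)/(n+1):
  ∫_0^2 u(x)^2 dx = ∫_0^2 (x^2 + 2*x + 1) dx. Term by term:
    ∫_0^2 x^2 dx = 8/3;  ∫_0^2 2*x dx = 4;  ∫_0^2 1 dx = 2.
  Sum: 8/3 + 4 + 2 = 26/3.
  ∫_0^2 u'(x)^2 dx = ∫_0^2 (1) dx. Term by term:
    ∫_0^2 1 dx = 2.
Adding: ||u||_{H^1}^2 = 26/3 + 2 = 32/3.


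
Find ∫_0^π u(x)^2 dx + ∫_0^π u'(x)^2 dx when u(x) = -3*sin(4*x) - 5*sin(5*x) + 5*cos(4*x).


||u||_{H^1(0,π)}^2 = -8500/9 + 614*π

u'(x) = -20*sin(4*x) - 12*cos(4*x) - 25*cos(5*x).
Expand u² and (u')² and integrate term by term on (0, π), using: for integers n ≥ 1, ∫_0^π sin²(nx) dx = ∫_0^π cos²(nx) dx = π/2; for n ≠ n', ∫_0^π sin(nx)sin(n'x) dx = ∫_0^π cos(nx)cos(n'x) dx = 0; and by product-to-sum, ∫_0^π sin(nx)cos(n'x) dx = ½∫_0^π [sin((n+n')x) + sin((n−n')x)] dx, which is 0 when n+n' is even and 2n/(n²−n'²) when n+n' is odd (it need not vanish on (0, π)).
  u² squared terms: (-5)²·∫sin(5x)² dx = 25·π/2 = 25*π/2;  (-3)²·∫sin(4x)² dx = 9·π/2 = 9*π/2;  (5)²·∫cos(4x)² dx = 25·π/2 = 25*π/2.
  u² cross terms: 2·(-5)·(-3)·∫sin(5x)·sin(4x) dx = 30·(0) = 0;  2·(-5)·(5)·∫sin(5x)·cos(4x) dx = -50·(10/9) = -500/9;  2·(-3)·(5)·∫sin(4x)·cos(4x) dx = -30·(0) = 0.
  So ∫_0^π u² dx = 25*π/2 + 9*π/2 + 25*π/2 + 0 − 500/9 + 0 = -500/9 + 59*π/2.
  (u')² squared terms: (-25)²·∫cos(5x)² dx = 625·π/2 = 625*π/2;  (-20)²·∫sin(4x)² dx = 400·π/2 = 200*π;  (-12)²·∫cos(4x)² dx = 144·π/2 = 72*π.
  (u')² cross terms: 2·(-25)·(-20)·∫cos(5x)·sin(4x) dx = 1000·(-8/9) = -8000/9;  2·(-25)·(-12)·∫cos(5x)·cos(4x) dx = 600·(0) = 0;  2·(-20)·(-12)·∫sin(4x)·cos(4x) dx = 480·(0) = 0.
  So ∫_0^π (u')² dx = 625*π/2 + 200*π + 72*π − 8000/9 + 0 + 0 = -8000/9 + 1169*π/2.
||u||_{H^1}^2 = (-500/9 + 59*π/2) + (-8000/9 + 1169*π/2) = -8500/9 + 614*π.


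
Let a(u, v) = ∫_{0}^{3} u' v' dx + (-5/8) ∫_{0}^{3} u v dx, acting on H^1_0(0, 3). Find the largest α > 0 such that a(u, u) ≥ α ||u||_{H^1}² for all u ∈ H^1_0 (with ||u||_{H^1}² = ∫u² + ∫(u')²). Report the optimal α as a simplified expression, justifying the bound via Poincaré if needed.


α = (-45/8 + π^2)/(9 + π^2)

Coercivity of a(·,·) on H^1_0(0, 3) means a(u, u) ≥ α ||u||_{H^1}² for every u ∈ H^1_0.
The interval has length L = 3, and Poincaré/coercivity depend only on L. Here a(u, u) = ∫(u')² + (-5/8)·∫u².
Here c = -5/8 < 0 with |c| < (π/L)² = π^2/9, so coercivity still holds. The condition a(u,u) ≥ α||u||_{H^1}² reads (1−α)∫(u')² ≥ (α−c)∫u². Any admissible α is ≤ 1 (rapidly oscillating u have ∫u²/∫(u')² → 0), and α = 1 would force 0 ≥ (1−c)∫u², impossible since c < 1; so 1−α > 0. By the sharp Poincaré inequality on H^1_0 of an interval of length L, ∫(u')² ≥ (π/L)²∫u² with equality for the first sine mode sin(π(x−x₀)/L) (x₀ the left endpoint), so the inequality holds for all u iff (1−α)(π/L)² ≥ α − c, i.e. α ≤ ((π/L)² + c)/((π/L)² + 1) = (1 + c(L/π)²)/(1 + (L/π)²). (Direct route, valid since c ≤ 0: Poincaré gives c∫u² ≥ c(L/π)²∫(u')², so a(u,u) ≥ (1 + c(L/π)²)∫(u')², while ||u||_{H^1}² ≤ (1 + (L/π)²)∫(u')²; dividing yields the same α.) With (π/L)² = π^2/9 and c = -5/8, the largest admissible constant is α = ((π/L)² + c)/((π/L)² + 1).
Simplifying, α = (-45/8 + π^2)/(9 + π^2).


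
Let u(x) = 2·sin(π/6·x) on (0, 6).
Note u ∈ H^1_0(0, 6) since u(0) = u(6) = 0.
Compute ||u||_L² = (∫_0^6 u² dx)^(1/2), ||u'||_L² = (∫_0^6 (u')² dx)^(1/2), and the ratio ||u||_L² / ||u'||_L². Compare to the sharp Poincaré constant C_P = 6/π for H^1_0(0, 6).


||u||_L² / ||u'||_L² = 6/π = C_P.

u(x) = 2·sin(π/6·x), so u'(x) = π*cos(π*x/6)/3.
Writing u(x) = A·sin(kπx/L) with A = 2 and k = 1, use ∫_0^L sin²(kπx/L) dx = L/2 and ∫_0^L cos²(kπx/L) dx = L/2.
u² = 4·sin²(π/6·x) and (u')² = π^2/9·cos²(π/6·x), and each of sin², cos² integrates to L/2 = 3 over (0, 6).
∫_0^6 u² dx = 12, so ||u||_L² = 2*sqrt(3).
∫_0^6 (u')² dx = π^2/3, so ||u'||_L² = sqrt(3)*π/3.
Ratio ||u||_L² / ||u'||_L² = 6/π.
Sharp Poincaré constant on H^1_0(0, 6) is C_P = L/π = 6/π, achieved by sin(π/6·x).
This is the k = 1 eigenfunction (up to amplitude), so the ratio equals the sharp Poincaré constant exactly.


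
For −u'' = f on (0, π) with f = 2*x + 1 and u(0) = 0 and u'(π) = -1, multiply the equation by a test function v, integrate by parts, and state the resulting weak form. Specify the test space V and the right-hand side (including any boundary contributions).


V = {v ∈ H^1(0, π) : v(0) = 0} (test functions vanish at x = 0 where u is specified); weak form: ∫_0^π u'v' dx = ∫_0^π (2*x + 1) v dx − v(π) for all v ∈ V.

Multiply both sides by a test function v and integrate from 0 to π:
  ∫_0^π −u''(x) v(x) dx = ∫_0^π f(x) v(x) dx.
Integrate the LHS by parts once:
  ∫_0^π −u'' v dx = −[u'(x) v(x)]_0^π + ∫_0^π u'(x) v'(x) dx.
Thus ∫_0^π u'(x) v'(x) dx = ∫_0^π f(x) v(x) dx + [u'(x) v(x)]_0^π.
Choose V so that boundary terms are either known or forced to vanish.
Mixed BC: u(0) = 0 (Dirichlet) and u'(π) = -1 (Neumann). Define V = {v ∈ H^1(0, π) : v(0) = 0}. Then [u' v]_0^π = u'(π)·v(π) − u'(0)·0 = − v(π).
Weak formulation: find u (satisfying any essential BC) such that ∫_0^π u'(x) v'(x) dx = ∫_0^π f v dx − v(π) for all v ∈ V (Dirichlet at 0 absorbed into V; Neumann datum at x = π contributes the boundary term).
Substituting f(x) = 2*x + 1, the right-hand side is ∫_0^π (2*x + 1) v dx − v(π).


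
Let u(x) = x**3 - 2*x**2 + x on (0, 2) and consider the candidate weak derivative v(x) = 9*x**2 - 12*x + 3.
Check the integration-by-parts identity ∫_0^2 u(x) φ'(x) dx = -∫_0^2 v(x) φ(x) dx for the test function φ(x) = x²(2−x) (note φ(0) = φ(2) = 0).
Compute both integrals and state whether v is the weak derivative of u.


LHS = -4/3, RHS = -4. No, v is not the weak derivative of u.

u(x) = x**3 - 2*x**2 + x, classical derivative u'(x) = 3*x**2 - 4*x + 1.
φ(x) = x²(2−x), so φ'(x) = x*(4 - 3*x).
Note φ(0) = φ(2) = 0, so the boundary term u·φ vanishes.
LHS = ∫_0^2 u(x) φ'(x) dx = ∫_0^2 (-3*x^5 + 10*x^4 - 11*x^3 + 4*x^2) dx. Term by term:
  ∫_0^2 -3*x^5 dx = -32;  ∫_0^2 10*x^4 dx = 64;  ∫_0^2 -11*x^3 dx = -44;
  ∫_0^2 4*x^2 dx = 32/3.
Sum: -32 + 64 − 44 + 32/3 = -4/3.
So LHS = -4/3.
∫_0^2 v(x) φ(x) dx = ∫_0^2 (-9*x^5 + 30*x^4 - 27*x^3 + 6*x^2) dx. Term by term:
  ∫_0^2 -9*x^5 dx = -96;  ∫_0^2 30*x^4 dx = 192;  ∫_0^2 -27*x^3 dx = -108;
  ∫_0^2 6*x^2 dx = 16.
Sum: -96 + 192 − 108 + 16 = 4.
So RHS = -∫_0^2 v(x) φ(x) dx = -4.
LHS − RHS = 8/3 ≠ 0, so the identity fails.
(For a valid weak derivative the identity must hold for EVERY test function, in particular this one. The failure shows v is NOT the weak derivative of u.)
Correct weak derivative would be u'(x) = 3*x**2 - 4*x + 1.


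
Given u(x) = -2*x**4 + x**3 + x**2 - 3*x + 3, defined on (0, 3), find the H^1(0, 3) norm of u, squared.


||u||_{H^1}^2 = 274311/14

The H^1 norm (squared) on an interval (0, L) is
  ||u||_{H^1}^2 = ∫_0^L u(x)^2 dx + ∫_0^L u'(x)^2 dx.
Compute u'(x) = -8*x**3 + 3*x**2 + 2*x - 3.
Then u(x)^2 = 4*x**8 - 4*x**7 - 3*x**6 + 14*x**5 - 17*x**4 + 15*x**2 - 18*x + 9 and u'(x)^2 = 64*x**6 - 48*x**5 - 23*x**4 + 60*x**3 - 14*x**2 - 12*x + 9.
Integrate each monomial from 0 to 3 using ∫_0^3 c·x^n dx = c·3^(n+1)/(n+1):
  ∫_0^3 u(x)^2 dx = ∫_0^3 (4*x^8 - 4*x^7 - 3*x^6 + 14*x^5 - 17*x^4 + 15*x^2 - 18*x + 9) dx. Term by term:
    ∫_0^3 4*x^8 dx = 8748;  ∫_0^3 -4*x^7 dx = -6561/2;  ∫_0^3 -3*x^6 dx = -6561/7;
    ∫_0^3 14*x^5 dx = 1701;  ∫_0^3 -17*x^4 dx = -4131/5;  ∫_0^3 15*x^2 dx = 135;
    ∫_0^3 -18*x dx = -81;  ∫_0^3 9 dx = 27.
  Sum: 8748 − 6561/2 − 6561/7 + 1701 − 4131/5 + 135 − 81 + 27 = 384021/70.
  ∫_0^3 u'(x)^2 dx = ∫_0^3 (64*x^6 - 48*x^5 - 23*x^4 + 60*x^3 - 14*x^2 - 12*x + 9) dx. Term by term:
    ∫_0^3 64*x^6 dx = 139968/7;  ∫_0^3 -48*x^5 dx = -5832;  ∫_0^3 -23*x^4 dx = -5589/5;
    ∫_0^3 60*x^3 dx = 1215;  ∫_0^3 -14*x^2 dx = -126;  ∫_0^3 -12*x dx = -54;
    ∫_0^3 9 dx = 27.
  Sum: 139968/7 − 5832 − 5589/5 + 1215 − 126 − 54 + 27 = 493767/35.
Adding: ||u||_{H^1}^2 = 384021/70 + 493767/35 = 274311/14.


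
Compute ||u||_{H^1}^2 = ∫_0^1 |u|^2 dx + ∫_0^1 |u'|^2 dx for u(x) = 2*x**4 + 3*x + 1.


||u||_{H^1}^2 = 12722/315

The H^1 norm (squared) on an interval (0, L) is
  ||u||_{H^1}^2 = ∫_0^L u(x)^2 dx + ∫_0^L u'(x)^2 dx.
Compute u'(x) = 8*x**3 + 3.
Then u(x)^2 = 4*x**8 + 12*x**5 + 4*x**4 + 9*x**2 + 6*x + 1 and u'(x)^2 = 64*x**6 + 48*x**3 + 9.
Integrate each monomial from 0 to 1 using ∫_0^1 c·x^n dx = c·1^(n+1)/(n+1):
  ∫_0^1 u(x)^2 dx = ∫_0^1 (4*x^8 + 12*x^5 + 4*x^4 + 9*x^2 + 6*x + 1) dx. Term by term:
    ∫_0^1 4*x^8 dx = 4/9;  ∫_0^1 12*x^5 dx = 2;  ∫_0^1 4*x^4 dx = 4/5;
    ∫_0^1 9*x^2 dx = 3;  ∫_0^1 6*x dx = 3;  ∫_0^1 1 dx = 1.
  Sum: 4/9 + 2 + 4/5 + 3 + 3 + 1 = 461/45.
  ∫_0^1 u'(x)^2 dx = ∫_0^1 (64*x^6 + 48*x^3 + 9) dx. Term by term:
    ∫_0^1 64*x^6 dx = 64/7;  ∫_0^1 48*x^3 dx = 12;  ∫_0^1 9 dx = 9.
  Sum: 64/7 + 12 + 9 = 211/7.
Adding: ||u||_{H^1}^2 = 461/45 + 211/7 = 12722/315.


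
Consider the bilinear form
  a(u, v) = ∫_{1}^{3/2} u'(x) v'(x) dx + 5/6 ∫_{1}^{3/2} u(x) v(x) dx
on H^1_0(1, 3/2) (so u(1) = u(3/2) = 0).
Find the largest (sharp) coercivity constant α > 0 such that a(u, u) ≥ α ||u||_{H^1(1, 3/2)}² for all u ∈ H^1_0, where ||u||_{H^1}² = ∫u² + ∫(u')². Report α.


α = (5 + 24*π^2)/(6*(1 + 4*π^2))

Coercivity of a(·,·) on H^1_0(1, 3/2) means a(u, u) ≥ α ||u||_{H^1}² for every u ∈ H^1_0.
The interval has length L = 1/2, and Poincaré/coercivity depend only on L. Here a(u, u) = ∫(u')² + (5/6)·∫u².
Here 0 < c = 5/6 < 1. The condition a(u,u) ≥ α||u||_{H^1}² reads (1−α)∫(u')² ≥ (α−c)∫u². Any admissible α is ≤ 1 (rapidly oscillating u have ∫u²/∫(u')² → 0), and α = 1 would force 0 ≥ (1−c)∫u², impossible since c < 1; so 1−α > 0. By the sharp Poincaré inequality on H^1_0 of an interval of length L, ∫(u')² ≥ (π/L)²∫u² with equality for the first sine mode sin(π(x−x₀)/L) (x₀ the left endpoint), so the inequality holds for all u iff (1−α)(π/L)² ≥ α − c, i.e. α ≤ ((π/L)² + c)/((π/L)² + 1) = (1 + c(L/π)²)/(1 + (L/π)²). With (π/L)² = 4*π^2 and c = 5/6, the largest admissible constant is α = ((π/L)² + c)/((π/L)² + 1).
Simplifying, α = (5 + 24*π^2)/(6*(1 + 4*π^2)).


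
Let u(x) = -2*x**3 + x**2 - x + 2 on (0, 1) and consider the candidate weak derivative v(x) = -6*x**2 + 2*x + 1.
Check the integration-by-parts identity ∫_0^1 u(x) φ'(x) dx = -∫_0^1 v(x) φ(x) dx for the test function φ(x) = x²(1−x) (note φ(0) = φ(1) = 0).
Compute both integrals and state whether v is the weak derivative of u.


LHS = 11/60, RHS = 1/60. No, v is not the weak derivative of u.

u(x) = -2*x**3 + x**2 - x + 2, classical derivative u'(x) = -6*x**2 + 2*x - 1.
φ(x) = x²(1−x), so φ'(x) = x*(2 - 3*x).
Note φ(0) = φ(1) = 0, so the boundary term u·φ vanishes.
LHS = ∫_0^1 u(x) φ'(x) dx = ∫_0^1 (6*x^5 - 7*x^4 + 5*x^3 - 8*x^2 + 4*x) dx. Term by term:
  ∫_0^1 6*x^5 dx = 1;  ∫_0^1 -7*x^4 dx = -7/5;  ∫_0^1 5*x^3 dx = 5/4;
  ∫_0^1 -8*x^2 dx = -8/3;  ∫_0^1 4*x dx = 2.
Sum: 1 − 7/5 + 5/4 − 8/3 + 2 = 11/60.
So LHS = 11/60.
∫_0^1 v(x) φ(x) dx = ∫_0^1 (6*x^5 - 8*x^4 + x^3 + x^2) dx. Term by term:
  ∫_0^1 6*x^5 dx = 1;  ∫_0^1 -8*x^4 dx = -8/5;  ∫_0^1 x^3 dx = 1/4;
  ∫_0^1 x^2 dx = 1/3.
Sum: 1 − 8/5 + 1/4 + 1/3 = -1/60.
So RHS = -∫_0^1 v(x) φ(x) dx = 1/60.
LHS − RHS = 1/6 ≠ 0, so the identity fails.
(For a valid weak derivative the identity must hold for EVERY test function, in particular this one. The failure shows v is NOT the weak derivative of u.)
Correct weak derivative would be u'(x) = -6*x**2 + 2*x - 1.


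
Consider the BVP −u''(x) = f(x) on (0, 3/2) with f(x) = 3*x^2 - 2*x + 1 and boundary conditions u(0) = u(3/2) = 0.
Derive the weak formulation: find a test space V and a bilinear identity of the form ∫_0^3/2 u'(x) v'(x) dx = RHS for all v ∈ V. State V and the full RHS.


V = H^1_0(0, 3/2) (so v(0) = v(3/2) = 0); weak form: ∫_0^3/2 u'v' dx = ∫_0^3/2 (3*x^2 - 2*x + 1) v dx for all v ∈ V.

Multiply both sides by a test function v and integrate from 0 to 3/2:
  ∫_0^3/2 −u''(x) v(x) dx = ∫_0^3/2 f(x) v(x) dx.
Integrate the LHS by parts once:
  ∫_0^3/2 −u'' v dx = −[u'(x) v(x)]_0^3/2 + ∫_0^3/2 u'(x) v'(x) dx.
Thus ∫_0^3/2 u'(x) v'(x) dx = ∫_0^3/2 f(x) v(x) dx + [u'(x) v(x)]_0^3/2.
Choose V so that boundary terms are either known or forced to vanish.
u is Dirichlet: u(0) = u(3/2) = 0. Let V = H^1_0(0, 3/2); then v(0) = v(3/2) = 0, and [u' v]_0^3/2 = 0.
Weak formulation: find u (satisfying any essential BC) such that ∫_0^3/2 u'(x) v'(x) dx = ∫_0^3/2 f v dx for all v ∈ V.
Substituting f(x) = 3*x^2 - 2*x + 1, the right-hand side is ∫_0^3/2 (3*x^2 - 2*x + 1) v dx.


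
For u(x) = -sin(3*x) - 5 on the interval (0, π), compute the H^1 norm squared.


||u||_{H^1(0,π)}^2 = 20/3 + 30*π

u'(x) = -3*cos(3*x).
Expand u² and (u')² and integrate term by term on (0, π), using: for integers n ≥ 1, ∫_0^π sin²(nx) dx = ∫_0^π cos²(nx) dx = π/2; for n ≠ n', ∫_0^π sin(nx)sin(n'x) dx = ∫_0^π cos(nx)cos(n'x) dx = 0; and by product-to-sum, ∫_0^π sin(nx)cos(n'x) dx = ½∫_0^π [sin((n+n')x) + sin((n−n')x)] dx, which is 0 when n+n' is even and 2n/(n²−n'²) when n+n' is odd (it need not vanish on (0, π)). For the constant mode: ∫_0^π 1 dx = π, ∫_0^π cos(nx) dx = 0, ∫_0^π sin(nx) dx = (1−(−1)^n)/n.
  u² squared terms: (-5)²·∫1 dx = 25·π = 25*π;  (-1)²·∫sin(3x)² dx = 1·π/2 = π/2.
  u² cross terms: 2·(-5)·(-1)·∫1·sin(3x) dx = 10·(2/3) = 20/3.
  So ∫_0^π u² dx = 25*π + π/2 + 20/3 = 20/3 + 51*π/2.
  (u')² squared terms: (-3)²·∫cos(3x)² dx = 9·π/2 = 9*π/2.
  So ∫_0^π (u')² dx = 9*π/2.
||u||_{H^1}^2 = (20/3 + 51*π/2) + (9*π/2) = 20/3 + 30*π.


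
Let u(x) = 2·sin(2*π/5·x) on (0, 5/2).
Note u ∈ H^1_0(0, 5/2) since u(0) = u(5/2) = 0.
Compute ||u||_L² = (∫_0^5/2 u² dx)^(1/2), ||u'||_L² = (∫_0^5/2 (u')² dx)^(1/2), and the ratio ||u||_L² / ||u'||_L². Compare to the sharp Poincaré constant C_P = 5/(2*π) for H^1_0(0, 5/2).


||u||_L² / ||u'||_L² = 5/(2*π) = C_P.

u(x) = 2·sin(2*π/5·x), so u'(x) = 4*π*cos(2*π*x/5)/5.
Writing u(x) = A·sin(kπx/L) with A = 2 and k = 1, use ∫_0^L sin²(kπx/L) dx = L/2 and ∫_0^L cos²(kπx/L) dx = L/2.
u² = 4·sin²(2*π/5·x) and (u')² = 16*π^2/25·cos²(2*π/5·x), and each of sin², cos² integrates to L/2 = 5/4 over (0, 5/2).
∫_0^5/2 u² dx = 5, so ||u||_L² = sqrt(5).
∫_0^5/2 (u')² dx = 4*π^2/5, so ||u'||_L² = 2*sqrt(5)*π/5.
Ratio ||u||_L² / ||u'||_L² = 5/(2*π).
Sharp Poincaré constant on H^1_0(0, 5/2) is C_P = L/π = 5/(2*π), achieved by sin(2*π/5·x).
This is the k = 1 eigenfunction (up to amplitude), so the ratio equals the sharp Poincaré constant exactly.


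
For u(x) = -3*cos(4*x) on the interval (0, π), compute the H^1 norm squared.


||u||_{H^1(0,π)}^2 = 153*π/2

u'(x) = 12*sin(4*x).
Expand u² and (u')² and integrate term by term on (0, π), using: for integers n ≥ 1, ∫_0^π sin²(nx) dx = ∫_0^π cos²(nx) dx = π/2; for n ≠ n', ∫_0^π sin(nx)sin(n'x) dx = ∫_0^π cos(nx)cos(n'x) dx = 0; and by product-to-sum, ∫_0^π sin(nx)cos(n'x) dx = ½∫_0^π [sin((n+n')x) + sin((n−n')x)] dx, which is 0 when n+n' is even and 2n/(n²−n'²) when n+n' is odd (it need not vanish on (0, π)).
  u² squared terms: (-3)²·∫cos(4x)² dx = 9·π/2 = 9*π/2.
  So ∫_0^π u² dx = 9*π/2.
  (u')² squared terms: (12)²·∫sin(4x)² dx = 144·π/2 = 72*π.
  So ∫_0^π (u')² dx = 72*π.
||u||_{H^1}^2 = (9*π/2) + (72*π) = 153*π/2.


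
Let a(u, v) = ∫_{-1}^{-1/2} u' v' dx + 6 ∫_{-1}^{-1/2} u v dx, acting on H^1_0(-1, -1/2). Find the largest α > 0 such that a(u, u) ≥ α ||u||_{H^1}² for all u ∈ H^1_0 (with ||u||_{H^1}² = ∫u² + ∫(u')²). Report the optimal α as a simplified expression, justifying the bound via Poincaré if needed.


α = 1

Coercivity of a(·,·) on H^1_0(-1, -1/2) means a(u, u) ≥ α ||u||_{H^1}² for every u ∈ H^1_0.
The interval has length L = 1/2, and Poincaré/coercivity depend only on L. Here a(u, u) = ∫(u')² + (6)·∫u².
Here c = 6 ≥ 1, so a(u,u) = ∫(u')² + c∫u² ≥ ∫(u')² + ∫u² = ||u||_{H^1}², i.e. α = 1 works. No larger α is possible: a(u,u) ≥ α||u||_{H^1}² means (1−α)∫(u')² ≥ (α−c)∫u², and for the modes u_n = sin(nπ(x−x₀)/L) (x₀ the left endpoint) one has ∫u_n²/∫(u_n')² = (L/(nπ))² → 0, so a(u_n,u_n)/||u_n||_{H^1}² → 1. Hence the optimal constant is α = 1.
Therefore α = 1.


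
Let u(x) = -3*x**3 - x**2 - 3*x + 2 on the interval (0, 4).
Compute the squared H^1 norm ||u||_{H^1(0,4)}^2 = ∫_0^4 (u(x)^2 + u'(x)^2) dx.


||u||_{H^1}^2 = 342700/7

The H^1 norm (squared) on an interval (0, L) is
  ||u||_{H^1}^2 = ∫_0^L u(x)^2 dx + ∫_0^L u'(x)^2 dx.
Compute u'(x) = -9*x**2 - 2*x - 3.
Then u(x)^2 = 9*x**6 + 6*x**5 + 19*x**4 - 6*x**3 + 5*x**2 - 12*x + 4 and u'(x)^2 = 81*x**4 + 36*x**3 + 58*x**2 + 12*x + 9.
Integrate each monomial from 0 to 4 using ∫_0^4 c·x^n dx = c·4^(n+1)/(n+1):
  ∫_0^4 u(x)^2 dx = ∫_0^4 (9*x^6 + 6*x^5 + 19*x^4 - 6*x^3 + 5*x^2 - 12*x + 4) dx. Term by term:
    ∫_0^4 9*x^6 dx = 147456/7;  ∫_0^4 6*x^5 dx = 4096;  ∫_0^4 19*x^4 dx = 19456/5;
    ∫_0^4 -6*x^3 dx = -384;  ∫_0^4 5*x^2 dx = 320/3;  ∫_0^4 -12*x dx = -96;
    ∫_0^4 4 dx = 16.
  Sum: 147456/7 + 4096 + 19456/5 − 384 + 320/3 − 96 + 16 = 3012976/105.
  ∫_0^4 u'(x)^2 dx = ∫_0^4 (81*x^4 + 36*x^3 + 58*x^2 + 12*x + 9) dx. Term by term:
    ∫_0^4 81*x^4 dx = 82944/5;  ∫_0^4 36*x^3 dx = 2304;  ∫_0^4 58*x^2 dx = 3712/3;
    ∫_0^4 12*x dx = 96;  ∫_0^4 9 dx = 36.
  Sum: 82944/5 + 2304 + 3712/3 + 96 + 36 = 303932/15.
Adding: ||u||_{H^1}^2 = 3012976/105 + 303932/15 = 342700/7.


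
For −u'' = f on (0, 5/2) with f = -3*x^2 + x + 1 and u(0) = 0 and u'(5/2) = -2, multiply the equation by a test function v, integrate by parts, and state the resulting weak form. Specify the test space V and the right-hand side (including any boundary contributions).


V = {v ∈ H^1(0, 5/2) : v(0) = 0} (test functions vanish at x = 0 where u is specified); weak form: ∫_0^5/2 u'v' dx = ∫_0^5/2 (-3*x^2 + x + 1) v dx − 2·v(5/2) for all v ∈ V.

Multiply both sides by a test function v and integrate from 0 to 5/2:
  ∫_0^5/2 −u''(x) v(x) dx = ∫_0^5/2 f(x) v(x) dx.
Integrate the LHS by parts once:
  ∫_0^5/2 −u'' v dx = −[u'(x) v(x)]_0^5/2 + ∫_0^5/2 u'(x) v'(x) dx.
Thus ∫_0^5/2 u'(x) v'(x) dx = ∫_0^5/2 f(x) v(x) dx + [u'(x) v(x)]_0^5/2.
Choose V so that boundary terms are either known or forced to vanish.
Mixed BC: u(0) = 0 (Dirichlet) and u'(5/2) = -2 (Neumann). Define V = {v ∈ H^1(0, 5/2) : v(0) = 0}. Then [u' v]_0^5/2 = u'(5/2)·v(5/2) − u'(0)·0 = − 2·v(5/2).
Weak formulation: find u (satisfying any essential BC) such that ∫_0^5/2 u'(x) v'(x) dx = ∫_0^5/2 f v dx − 2·v(5/2) for all v ∈ V (Dirichlet at 0 absorbed into V; Neumann datum at x = 5/2 contributes the boundary term).
Substituting f(x) = -3*x^2 + x + 1, the right-hand side is ∫_0^5/2 (-3*x^2 + x + 1) v dx − 2·v(5/2).


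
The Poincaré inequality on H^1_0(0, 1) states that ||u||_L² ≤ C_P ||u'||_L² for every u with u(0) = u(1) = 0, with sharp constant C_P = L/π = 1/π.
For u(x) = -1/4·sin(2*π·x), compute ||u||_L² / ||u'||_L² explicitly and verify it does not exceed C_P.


||u||_L² / ||u'||_L² = 1/(2*π) < C_P = 1/π.

u(x) = -1/4·sin(2*π·x), so u'(x) = -π*cos(2*π*x)/2.
Writing u(x) = A·sin(kπx/L) with A = -1/4 and k = 2, use ∫_0^L sin²(kπx/L) dx = L/2 and ∫_0^L cos²(kπx/L) dx = L/2.
u² = 1/16·sin²(2*π·x) and (u')² = π^2/4·cos²(2*π·x), and each of sin², cos² integrates to L/2 = 1/2 over (0, 1).
∫_0^1 u² dx = 1/32, so ||u||_L² = sqrt(2)/8.
∫_0^1 (u')² dx = π^2/8, so ||u'||_L² = sqrt(2)*π/4.
Ratio ||u||_L² / ||u'||_L² = 1/(2*π).
Sharp Poincaré constant on H^1_0(0, 1) is C_P = L/π = 1/π, achieved by sin(π·x).
This is the k = 2 harmonic; the ratio L/(kπ) is strictly less than C_P = L/π, consistent with the sharp inequality ||u||_L² ≤ C_P ||u'||_L².


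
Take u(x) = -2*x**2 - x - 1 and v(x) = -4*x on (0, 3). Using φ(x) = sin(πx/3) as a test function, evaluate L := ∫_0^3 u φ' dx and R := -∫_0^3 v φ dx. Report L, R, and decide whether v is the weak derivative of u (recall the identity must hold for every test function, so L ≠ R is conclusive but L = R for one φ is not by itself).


LHS = 42/π, RHS = 36/π. No, v is not the weak derivative of u.

u(x) = -2*x**2 - x - 1, classical derivative u'(x) = -4*x - 1.
φ(x) = sin(πx/3), so φ'(x) = π*cos(π*x/3)/3.
Note φ(0) = φ(3) = 0, so the boundary term u·φ vanishes.
LHS = ∫_0^3 u(x) φ'(x) dx = ∫_0^3 (-2*π*x^2*cos(π*x/3)/3 - π*x*cos(π*x/3)/3 - π*cos(π*x/3)/3) dx. Term by term:
  ∫_0^3 -π*cos(π*x/3)/3 dx = 0;  ∫_0^3 -2*π*x^2*cos(π*x/3)/3 dx = 36/π;  ∫_0^3 -π*x*cos(π*x/3)/3 dx = 6/π.
Sum: 0 + 36/π + 6/π = 42/π.
So LHS = 42/π.
∫_0^3 v(x) φ(x) dx = ∫_0^3 (-4*x*sin(π*x/3)) dx. Term by term:
  ∫_0^3 -4*x*sin(π*x/3) dx = -36/π.
So RHS = -∫_0^3 v(x) φ(x) dx = 36/π.
LHS − RHS = 6/π ≠ 0, so the identity fails.
(For a valid weak derivative the identity must hold for EVERY test function, in particular this one. The failure shows v is NOT the weak derivative of u.)
Correct weak derivative would be u'(x) = -4*x - 1.


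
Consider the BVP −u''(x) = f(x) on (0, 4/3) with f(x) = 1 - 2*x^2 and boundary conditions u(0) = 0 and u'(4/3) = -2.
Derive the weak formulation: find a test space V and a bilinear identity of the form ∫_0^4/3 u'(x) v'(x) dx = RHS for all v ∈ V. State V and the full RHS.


V = {v ∈ H^1(0, 4/3) : v(0) = 0} (test functions vanish at x = 0 where u is specified); weak form: ∫_0^4/3 u'v' dx = ∫_0^4/3 (1 - 2*x^2) v dx − 2·v(4/3) for all v ∈ V.

Multiply both sides by a test function v and integrate from 0 to 4/3:
  ∫_0^4/3 −u''(x) v(x) dx = ∫_0^4/3 f(x) v(x) dx.
Integrate the LHS by parts once:
  ∫_0^4/3 −u'' v dx = −[u'(x) v(x)]_0^4/3 + ∫_0^4/3 u'(x) v'(x) dx.
Thus ∫_0^4/3 u'(x) v'(x) dx = ∫_0^4/3 f(x) v(x) dx + [u'(x) v(x)]_0^4/3.
Choose V so that boundary terms are either known or forced to vanish.
Mixed BC: u(0) = 0 (Dirichlet) and u'(4/3) = -2 (Neumann). Define V = {v ∈ H^1(0, 4/3) : v(0) = 0}. Then [u' v]_0^4/3 = u'(4/3)·v(4/3) − u'(0)·0 = − 2·v(4/3).
Weak formulation: find u (satisfying any essential BC) such that ∫_0^4/3 u'(x) v'(x) dx = ∫_0^4/3 f v dx − 2·v(4/3) for all v ∈ V (Dirichlet at 0 absorbed into V; Neumann datum at x = 4/3 contributes the boundary term).
Substituting f(x) = 1 - 2*x^2, the right-hand side is ∫_0^4/3 (1 - 2*x^2) v dx − 2·v(4/3).


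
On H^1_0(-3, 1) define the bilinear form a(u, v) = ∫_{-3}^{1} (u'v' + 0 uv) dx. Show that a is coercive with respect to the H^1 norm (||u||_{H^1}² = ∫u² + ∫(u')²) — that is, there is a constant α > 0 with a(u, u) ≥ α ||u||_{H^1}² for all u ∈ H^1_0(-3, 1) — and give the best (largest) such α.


α = π^2/(π^2 + 16)

Coercivity of a(·,·) on H^1_0(-3, 1) means a(u, u) ≥ α ||u||_{H^1}² for every u ∈ H^1_0.
The interval has length L = 4, and Poincaré/coercivity depend only on L. Here a(u, u) = ∫(u')² + (0)·∫u².
Here c = 0, so a(u,u) = ∫(u')² alone. The condition a(u,u) ≥ α||u||_{H^1}² reads (1−α)∫(u')² ≥ (α−c)∫u². Any admissible α is ≤ 1 (rapidly oscillating u have ∫u²/∫(u')² → 0), and α = 1 would force 0 ≥ (1−c)∫u², impossible since c < 1; so 1−α > 0. By the sharp Poincaré inequality on H^1_0 of an interval of length L, ∫(u')² ≥ (π/L)²∫u² with equality for the first sine mode sin(π(x−x₀)/L) (x₀ the left endpoint), so the inequality holds for all u iff (1−α)(π/L)² ≥ α − c, i.e. α ≤ ((π/L)² + c)/((π/L)² + 1) = (1 + c(L/π)²)/(1 + (L/π)²). (Direct route, valid since c ≤ 0: Poincaré gives c∫u² ≥ c(L/π)²∫(u')², so a(u,u) ≥ (1 + c(L/π)²)∫(u')², while ||u||_{H^1}² ≤ (1 + (L/π)²)∫(u')²; dividing yields the same α.) With (π/L)² = π^2/16 and c = 0, the largest admissible constant is α = ((π/L)² + c)/((π/L)² + 1).
Simplifying, α = π^2/(π^2 + 16).


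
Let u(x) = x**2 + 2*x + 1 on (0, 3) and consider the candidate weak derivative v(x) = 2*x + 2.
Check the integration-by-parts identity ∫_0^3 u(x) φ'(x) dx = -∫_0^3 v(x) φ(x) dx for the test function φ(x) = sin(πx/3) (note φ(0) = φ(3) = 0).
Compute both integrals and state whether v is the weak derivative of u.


LHS = -30/π, RHS = -30/π. Yes, v = u' weakly.

u(x) = x**2 + 2*x + 1, classical derivative u'(x) = 2*x + 2.
φ(x) = sin(πx/3), so φ'(x) = π*cos(π*x/3)/3.
Note φ(0) = φ(3) = 0, so the boundary term u·φ vanishes.
LHS = ∫_0^3 u(x) φ'(x) dx = ∫_0^3 (π*x^2*cos(π*x/3)/3 + 2*π*x*cos(π*x/3)/3 + π*cos(π*x/3)/3) dx. Term by term:
  ∫_0^3 π*cos(π*x/3)/3 dx = 0;  ∫_0^3 π*x^2*cos(π*x/3)/3 dx = -18/π;  ∫_0^3 2*π*x*cos(π*x/3)/3 dx = -12/π.
Sum: 0 − 18/π − 12/π = -30/π.
So LHS = -30/π.
∫_0^3 v(x) φ(x) dx = ∫_0^3 (2*x*sin(π*x/3) + 2*sin(π*x/3)) dx. Term by term:
  ∫_0^3 2*sin(π*x/3) dx = 12/π;  ∫_0^3 2*x*sin(π*x/3) dx = 18/π.
Sum: 12/π + 18/π = 30/π.
So RHS = -∫_0^3 v(x) φ(x) dx = -30/π.
LHS = RHS, so the identity holds for this test φ.
Moreover u is smooth here and v(x) = u'(x) = 2*x + 2 pointwise, so the identity holds for every test function. Hence v is the weak derivative of u.


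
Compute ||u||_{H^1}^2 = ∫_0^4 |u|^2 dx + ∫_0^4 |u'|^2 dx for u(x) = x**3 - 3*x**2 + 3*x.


||u||_{H^1}^2 = 27852/35

The H^1 norm (squared) on an interval (0, L) is
  ||u||_{H^1}^2 = ∫_0^L u(x)^2 dx + ∫_0^L u'(x)^2 dx.
Compute u'(x) = 3*x**2 - 6*x + 3.
Then u(x)^2 = x**6 - 6*x**5 + 15*x**4 - 18*x**3 + 9*x**2 and u'(x)^2 = 9*x**4 - 36*x**3 + 54*x**2 - 36*x + 9.
Integrate each monomial from 0 to 4 using ∫_0^4 c·x^n dx = c·4^(n+1)/(n+1):
  ∫_0^4 u(x)^2 dx = ∫_0^4 (x^6 - 6*x^5 + 15*x^4 - 18*x^3 + 9*x^2) dx. Term by term:
    ∫_0^4 x^6 dx = 16384/7;  ∫_0^4 -6*x^5 dx = -4096;  ∫_0^4 15*x^4 dx = 3072;
    ∫_0^4 -18*x^3 dx = -1152;  ∫_0^4 9*x^2 dx = 192.
  Sum: 16384/7 − 4096 + 3072 − 1152 + 192 = 2496/7.
  ∫_0^4 u'(x)^2 dx = ∫_0^4 (9*x^4 - 36*x^3 + 54*x^2 - 36*x + 9) dx. Term by term:
    ∫_0^4 9*x^4 dx = 9216/5;  ∫_0^4 -36*x^3 dx = -2304;  ∫_0^4 54*x^2 dx = 1152;
    ∫_0^4 -36*x dx = -288;  ∫_0^4 9 dx = 36.
  Sum: 9216/5 − 2304 + 1152 − 288 + 36 = 2196/5.
Adding: ||u||_{H^1}^2 = 2496/7 + 2196/5 = 27852/35.


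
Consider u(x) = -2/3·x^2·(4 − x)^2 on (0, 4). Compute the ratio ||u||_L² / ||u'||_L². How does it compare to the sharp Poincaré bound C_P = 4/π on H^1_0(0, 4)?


||u||_L² / ||u'||_L² = 2*sqrt(3)/3 < C_P = 4/π.

u(x) = -2/3·x^2·(4 − x)^2, so u'(x) = 8*x*(-x^2 + 6*x - 8)/3.
u(x) = -2/3·x^2·(4 − x)^2 vanishes at x = 0 and x = 4, so u ∈ H^1_0(0, 4). Differentiate via the product rule and integrate the resulting polynomials term by term.
  ∫_0^4 u² dx = ∫_0^4 (4*x^8/9 - 64*x^7/9 + 128*x^6/3 - 1024*x^5/9 + 1024*x^4/9) dx. Term by term:
    ∫_0^4 4*x^8/9 dx = 1048576/81;  ∫_0^4 -64*x^7/9 dx = -524288/9;  ∫_0^4 128*x^6/3 dx = 2097152/21;
    ∫_0^4 -1024*x^5/9 dx = -2097152/27;  ∫_0^4 1024*x^4/9 dx = 1048576/45.
  Sum: 1048576/81 − 524288/9 + 2097152/21 − 2097152/27 + 1048576/45 = 524288/2835.
  ∫_0^4 (u')² dx = ∫_0^4 (64*x^6/9 - 256*x^5/3 + 3328*x^4/9 - 2048*x^3/3 + 4096*x^2/9) dx. Term by term:
    ∫_0^4 64*x^6/9 dx = 1048576/63;  ∫_0^4 -256*x^5/3 dx = -524288/9;  ∫_0^4 3328*x^4/9 dx = 3407872/45;
    ∫_0^4 -2048*x^3/3 dx = -131072/3;  ∫_0^4 4096*x^2/9 dx = 262144/27.
  Sum: 1048576/63 − 524288/9 + 3407872/45 − 131072/3 + 262144/27 = 131072/945.
∫_0^4 u² dx = 524288/2835, so ||u||_L² = 512*sqrt(70)/315.
∫_0^4 (u')² dx = 131072/945, so ||u'||_L² = 256*sqrt(210)/315.
Ratio ||u||_L² / ||u'||_L² = 2*sqrt(3)/3.
Sharp Poincaré constant on H^1_0(0, 4) is C_P = L/π = 4/π, achieved by sin(π/4·x).
A polynomial bump cannot attain the sharp Poincaré constant (only the first sine eigenfunction does), so the ratio is strictly less than C_P, consistent with ||u||_L² ≤ C_P ||u'||_L².


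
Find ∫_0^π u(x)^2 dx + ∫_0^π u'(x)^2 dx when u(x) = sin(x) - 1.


||u||_{H^1(0,π)}^2 = -4 + 2*π

u'(x) = cos(x).
Expand u² and (u')² and integrate term by term on (0, π), using: for integers n ≥ 1, ∫_0^π sin²(nx) dx = ∫_0^π cos²(nx) dx = π/2; for n ≠ n', ∫_0^π sin(nx)sin(n'x) dx = ∫_0^π cos(nx)cos(n'x) dx = 0; and by product-to-sum, ∫_0^π sin(nx)cos(n'x) dx = ½∫_0^π [sin((n+n')x) + sin((n−n')x)] dx, which is 0 when n+n' is even and 2n/(n²−n'²) when n+n' is odd (it need not vanish on (0, π)). For the constant mode: ∫_0^π 1 dx = π, ∫_0^π cos(nx) dx = 0, ∫_0^π sin(nx) dx = (1−(−1)^n)/n.
  u² squared terms: (-1)²·∫1 dx = 1·π = π;  (1)²·∫sin(x)² dx = 1·π/2 = π/2.
  u² cross terms: 2·(-1)·(1)·∫1·sin(x) dx = -2·(2) = -4.
  So ∫_0^π u² dx = π + π/2 − 4 = -4 + 3*π/2.
  (u')² squared terms: (1)²·∫cos(x)² dx = 1·π/2 = π/2.
  So ∫_0^π (u')² dx = π/2.
||u||_{H^1}^2 = (-4 + 3*π/2) + (π/2) = -4 + 2*π.


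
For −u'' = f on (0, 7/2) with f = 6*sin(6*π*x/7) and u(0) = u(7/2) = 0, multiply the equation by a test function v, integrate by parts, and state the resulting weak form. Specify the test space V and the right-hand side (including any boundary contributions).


V = H^1_0(0, 7/2) (so v(0) = v(7/2) = 0); weak form: ∫_0^7/2 u'v' dx = ∫_0^7/2 (6*sin(6*π*x/7)) v dx for all v ∈ V.

Multiply both sides by a test function v and integrate from 0 to 7/2:
  ∫_0^7/2 −u''(x) v(x) dx = ∫_0^7/2 f(x) v(x) dx.
Integrate the LHS by parts once:
  ∫_0^7/2 −u'' v dx = −[u'(x) v(x)]_0^7/2 + ∫_0^7/2 u'(x) v'(x) dx.
Thus ∫_0^7/2 u'(x) v'(x) dx = ∫_0^7/2 f(x) v(x) dx + [u'(x) v(x)]_0^7/2.
Choose V so that boundary terms are either known or forced to vanish.
u is Dirichlet: u(0) = u(7/2) = 0. Let V = H^1_0(0, 7/2); then v(0) = v(7/2) = 0, and [u' v]_0^7/2 = 0.
Weak formulation: find u (satisfying any essential BC) such that ∫_0^7/2 u'(x) v'(x) dx = ∫_0^7/2 f v dx for all v ∈ V.
Substituting f(x) = 6*sin(6*π*x/7), the right-hand side is ∫_0^7/2 (6*sin(6*π*x/7)) v dx.


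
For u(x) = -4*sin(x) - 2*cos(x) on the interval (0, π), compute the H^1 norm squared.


||u||_{H^1(0,π)}^2 = 20*π

u'(x) = 2*sin(x) - 4*cos(x).
Expand u² and (u')² and integrate term by term on (0, π), using: for integers n ≥ 1, ∫_0^π sin²(nx) dx = ∫_0^π cos²(nx) dx = π/2; for n ≠ n', ∫_0^π sin(nx)sin(n'x) dx = ∫_0^π cos(nx)cos(n'x) dx = 0; and by product-to-sum, ∫_0^π sin(nx)cos(n'x) dx = ½∫_0^π [sin((n+n')x) + sin((n−n')x)] dx, which is 0 when n+n' is even and 2n/(n²−n'²) when n+n' is odd (it need not vanish on (0, π)).
  u² squared terms: (-4)²·∫sin(x)² dx = 16·π/2 = 8*π;  (-2)²·∫cos(x)² dx = 4·π/2 = 2*π.
  u² cross terms: 2·(-4)·(-2)·∫sin(x)·cos(x) dx = 16·(0) = 0.
  So ∫_0^π u² dx = 8*π + 2*π + 0 = 10*π.
  (u')² squared terms: (-4)²·∫cos(x)² dx = 16·π/2 = 8*π;  (2)²·∫sin(x)² dx = 4·π/2 = 2*π.
  (u')² cross terms: 2·(-4)·(2)·∫cos(x)·sin(x) dx = -16·(0) = 0.
  So ∫_0^π (u')² dx = 8*π + 2*π + 0 = 10*π.
||u||_{H^1}^2 = (10*π) + (10*π) = 20*π.
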